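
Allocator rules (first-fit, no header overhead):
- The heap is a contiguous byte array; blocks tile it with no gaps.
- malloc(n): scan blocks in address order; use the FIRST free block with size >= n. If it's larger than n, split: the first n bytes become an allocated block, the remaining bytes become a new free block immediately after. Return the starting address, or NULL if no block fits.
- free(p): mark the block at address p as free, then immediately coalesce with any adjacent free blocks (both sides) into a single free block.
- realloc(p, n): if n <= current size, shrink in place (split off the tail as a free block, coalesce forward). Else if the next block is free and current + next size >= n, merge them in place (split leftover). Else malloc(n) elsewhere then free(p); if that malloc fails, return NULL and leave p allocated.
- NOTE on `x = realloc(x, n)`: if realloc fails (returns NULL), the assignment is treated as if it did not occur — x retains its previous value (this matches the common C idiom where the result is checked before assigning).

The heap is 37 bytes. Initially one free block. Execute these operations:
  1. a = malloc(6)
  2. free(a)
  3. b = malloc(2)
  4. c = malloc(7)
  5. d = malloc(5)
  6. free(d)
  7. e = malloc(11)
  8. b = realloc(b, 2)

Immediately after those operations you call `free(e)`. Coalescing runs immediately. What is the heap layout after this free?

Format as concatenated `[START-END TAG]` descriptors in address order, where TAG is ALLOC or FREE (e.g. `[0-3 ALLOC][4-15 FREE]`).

Op 1: a = malloc(6) -> a = 0; heap: [0-5 ALLOC][6-36 FREE]
Op 2: free(a) -> (freed a); heap: [0-36 FREE]
Op 3: b = malloc(2) -> b = 0; heap: [0-1 ALLOC][2-36 FREE]
Op 4: c = malloc(7) -> c = 2; heap: [0-1 ALLOC][2-8 ALLOC][9-36 FREE]
Op 5: d = malloc(5) -> d = 9; heap: [0-1 ALLOC][2-8 ALLOC][9-13 ALLOC][14-36 FREE]
Op 6: free(d) -> (freed d); heap: [0-1 ALLOC][2-8 ALLOC][9-36 FREE]
Op 7: e = malloc(11) -> e = 9; heap: [0-1 ALLOC][2-8 ALLOC][9-19 ALLOC][20-36 FREE]
Op 8: b = realloc(b, 2) -> b = 0; heap: [0-1 ALLOC][2-8 ALLOC][9-19 ALLOC][20-36 FREE]
free(e): e = 9 -> block [9-19 ALLOC]; mark free, coalesce with adjacent free neighbors -> [0-1 ALLOC][2-8 ALLOC][9-36 FREE]

Answer: [0-1 ALLOC][2-8 ALLOC][9-36 FREE]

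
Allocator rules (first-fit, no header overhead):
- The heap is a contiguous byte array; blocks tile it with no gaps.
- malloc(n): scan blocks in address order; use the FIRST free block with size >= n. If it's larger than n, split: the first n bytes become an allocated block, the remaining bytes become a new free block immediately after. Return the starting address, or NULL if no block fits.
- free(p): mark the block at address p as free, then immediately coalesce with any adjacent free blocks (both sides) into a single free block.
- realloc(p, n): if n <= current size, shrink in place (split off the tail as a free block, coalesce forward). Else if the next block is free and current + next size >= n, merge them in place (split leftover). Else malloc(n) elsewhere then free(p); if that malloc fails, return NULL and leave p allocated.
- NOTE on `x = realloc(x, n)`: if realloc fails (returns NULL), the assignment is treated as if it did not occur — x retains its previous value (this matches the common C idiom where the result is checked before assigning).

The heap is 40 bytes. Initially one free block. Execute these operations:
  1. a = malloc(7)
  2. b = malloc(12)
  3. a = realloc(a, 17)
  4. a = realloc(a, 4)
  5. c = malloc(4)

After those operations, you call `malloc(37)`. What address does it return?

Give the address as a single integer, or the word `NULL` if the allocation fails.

Answer: NULL

Derivation:
Op 1: a = malloc(7) -> a = 0; heap: [0-6 ALLOC][7-39 FREE]
Op 2: b = malloc(12) -> b = 7; heap: [0-6 ALLOC][7-18 ALLOC][19-39 FREE]
Op 3: a = realloc(a, 17) -> a = 19; heap: [0-6 FREE][7-18 ALLOC][19-35 ALLOC][36-39 FREE]
Op 4: a = realloc(a, 4) -> a = 19; heap: [0-6 FREE][7-18 ALLOC][19-22 ALLOC][23-39 FREE]
Op 5: c = malloc(4) -> c = 0; heap: [0-3 ALLOC][4-6 FREE][7-18 ALLOC][19-22 ALLOC][23-39 FREE]
malloc(37): first-fit scan over [0-3 ALLOC][4-6 FREE][7-18 ALLOC][19-22 ALLOC][23-39 FREE] -> NULL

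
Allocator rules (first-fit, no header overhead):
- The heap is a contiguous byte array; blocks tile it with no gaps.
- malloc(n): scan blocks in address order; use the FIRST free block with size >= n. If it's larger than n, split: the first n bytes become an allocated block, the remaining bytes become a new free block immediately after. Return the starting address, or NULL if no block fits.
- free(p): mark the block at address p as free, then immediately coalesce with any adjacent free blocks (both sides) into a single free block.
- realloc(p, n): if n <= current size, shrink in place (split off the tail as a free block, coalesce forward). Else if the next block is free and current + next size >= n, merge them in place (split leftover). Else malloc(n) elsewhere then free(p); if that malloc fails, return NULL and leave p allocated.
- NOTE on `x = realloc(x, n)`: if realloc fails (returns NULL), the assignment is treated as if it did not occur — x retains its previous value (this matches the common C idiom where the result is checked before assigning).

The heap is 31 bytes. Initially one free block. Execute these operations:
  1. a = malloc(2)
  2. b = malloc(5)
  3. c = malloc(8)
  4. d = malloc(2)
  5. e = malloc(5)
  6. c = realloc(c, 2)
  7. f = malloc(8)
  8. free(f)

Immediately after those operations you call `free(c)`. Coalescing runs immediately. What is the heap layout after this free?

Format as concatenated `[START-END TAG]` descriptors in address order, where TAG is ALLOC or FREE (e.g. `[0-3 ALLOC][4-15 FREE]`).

Answer: [0-1 ALLOC][2-6 ALLOC][7-14 FREE][15-16 ALLOC][17-21 ALLOC][22-30 FREE]

Derivation:
Op 1: a = malloc(2) -> a = 0; heap: [0-1 ALLOC][2-30 FREE]
Op 2: b = malloc(5) -> b = 2; heap: [0-1 ALLOC][2-6 ALLOC][7-30 FREE]
Op 3: c = malloc(8) -> c = 7; heap: [0-1 ALLOC][2-6 ALLOC][7-14 ALLOC][15-30 FREE]
Op 4: d = malloc(2) -> d = 15; heap: [0-1 ALLOC][2-6 ALLOC][7-14 ALLOC][15-16 ALLOC][17-30 FREE]
Op 5: e = malloc(5) -> e = 17; heap: [0-1 ALLOC][2-6 ALLOC][7-14 ALLOC][15-16 ALLOC][17-21 ALLOC][22-30 FREE]
Op 6: c = realloc(c, 2) -> c = 7; heap: [0-1 ALLOC][2-6 ALLOC][7-8 ALLOC][9-14 FREE][15-16 ALLOC][17-21 ALLOC][22-30 FREE]
Op 7: f = malloc(8) -> f = 22; heap: [0-1 ALLOC][2-6 ALLOC][7-8 ALLOC][9-14 FREE][15-16 ALLOC][17-21 ALLOC][22-29 ALLOC][30-30 FREE]
Op 8: free(f) -> (freed f); heap: [0-1 ALLOC][2-6 ALLOC][7-8 ALLOC][9-14 FREE][15-16 ALLOC][17-21 ALLOC][22-30 FREE]
free(c): c = 7 -> block [7-8 ALLOC]; mark free, coalesce with adjacent free neighbors -> [0-1 ALLOC][2-6 ALLOC][7-14 FREE][15-16 ALLOC][17-21 ALLOC][22-30 FREE]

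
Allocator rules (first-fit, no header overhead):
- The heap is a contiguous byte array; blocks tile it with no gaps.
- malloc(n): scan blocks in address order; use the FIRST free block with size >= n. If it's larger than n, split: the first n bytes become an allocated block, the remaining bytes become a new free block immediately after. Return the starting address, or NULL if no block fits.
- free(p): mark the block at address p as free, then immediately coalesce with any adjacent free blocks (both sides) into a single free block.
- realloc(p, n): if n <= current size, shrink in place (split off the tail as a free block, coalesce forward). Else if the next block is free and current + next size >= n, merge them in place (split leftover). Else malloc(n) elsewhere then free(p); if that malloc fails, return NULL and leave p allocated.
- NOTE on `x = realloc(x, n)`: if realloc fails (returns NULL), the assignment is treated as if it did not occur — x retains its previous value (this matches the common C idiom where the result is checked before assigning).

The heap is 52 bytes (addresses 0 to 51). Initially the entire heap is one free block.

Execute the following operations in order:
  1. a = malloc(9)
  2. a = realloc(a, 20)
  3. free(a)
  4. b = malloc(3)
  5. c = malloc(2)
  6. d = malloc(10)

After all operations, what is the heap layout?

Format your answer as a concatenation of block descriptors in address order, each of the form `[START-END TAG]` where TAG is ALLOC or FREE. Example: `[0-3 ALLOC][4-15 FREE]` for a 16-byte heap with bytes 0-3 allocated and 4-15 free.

Answer: [0-2 ALLOC][3-4 ALLOC][5-14 ALLOC][15-51 FREE]

Derivation:
Op 1: a = malloc(9) -> a = 0; heap: [0-8 ALLOC][9-51 FREE]
Op 2: a = realloc(a, 20) -> a = 0; heap: [0-19 ALLOC][20-51 FREE]
Op 3: free(a) -> (freed a); heap: [0-51 FREE]
Op 4: b = malloc(3) -> b = 0; heap: [0-2 ALLOC][3-51 FREE]
Op 5: c = malloc(2) -> c = 3; heap: [0-2 ALLOC][3-4 ALLOC][5-51 FREE]
Op 6: d = malloc(10) -> d = 5; heap: [0-2 ALLOC][3-4 ALLOC][5-14 ALLOC][15-51 FREE]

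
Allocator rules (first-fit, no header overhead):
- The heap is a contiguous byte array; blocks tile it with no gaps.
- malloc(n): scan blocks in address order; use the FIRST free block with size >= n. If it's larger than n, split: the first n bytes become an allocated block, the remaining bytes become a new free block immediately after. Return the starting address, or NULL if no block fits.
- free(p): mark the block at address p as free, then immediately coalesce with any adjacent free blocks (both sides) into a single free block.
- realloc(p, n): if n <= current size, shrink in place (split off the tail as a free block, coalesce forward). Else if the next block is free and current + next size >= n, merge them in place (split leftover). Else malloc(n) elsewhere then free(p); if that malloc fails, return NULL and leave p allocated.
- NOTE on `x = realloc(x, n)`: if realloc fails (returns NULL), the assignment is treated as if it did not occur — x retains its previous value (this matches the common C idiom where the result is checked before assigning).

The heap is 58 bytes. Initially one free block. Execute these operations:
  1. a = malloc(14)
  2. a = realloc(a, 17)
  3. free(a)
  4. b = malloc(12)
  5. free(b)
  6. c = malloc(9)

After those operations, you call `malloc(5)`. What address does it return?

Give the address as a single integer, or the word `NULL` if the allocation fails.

Answer: 9

Derivation:
Op 1: a = malloc(14) -> a = 0; heap: [0-13 ALLOC][14-57 FREE]
Op 2: a = realloc(a, 17) -> a = 0; heap: [0-16 ALLOC][17-57 FREE]
Op 3: free(a) -> (freed a); heap: [0-57 FREE]
Op 4: b = malloc(12) -> b = 0; heap: [0-11 ALLOC][12-57 FREE]
Op 5: free(b) -> (freed b); heap: [0-57 FREE]
Op 6: c = malloc(9) -> c = 0; heap: [0-8 ALLOC][9-57 FREE]
malloc(5): first-fit scan over [0-8 ALLOC][9-57 FREE] -> 9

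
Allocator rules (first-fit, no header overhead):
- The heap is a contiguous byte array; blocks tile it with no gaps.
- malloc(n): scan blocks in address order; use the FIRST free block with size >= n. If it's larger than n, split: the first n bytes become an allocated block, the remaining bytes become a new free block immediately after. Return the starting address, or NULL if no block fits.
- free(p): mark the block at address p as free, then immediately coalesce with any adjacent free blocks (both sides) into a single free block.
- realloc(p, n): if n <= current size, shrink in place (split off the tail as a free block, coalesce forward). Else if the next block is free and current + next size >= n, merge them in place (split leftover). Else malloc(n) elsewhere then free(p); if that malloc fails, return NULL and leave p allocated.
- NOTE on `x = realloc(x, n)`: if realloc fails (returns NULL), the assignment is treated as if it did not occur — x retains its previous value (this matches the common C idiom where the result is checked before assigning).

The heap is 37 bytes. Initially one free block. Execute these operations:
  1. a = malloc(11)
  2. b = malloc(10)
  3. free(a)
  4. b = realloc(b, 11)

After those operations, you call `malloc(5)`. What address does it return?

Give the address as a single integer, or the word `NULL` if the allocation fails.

Op 1: a = malloc(11) -> a = 0; heap: [0-10 ALLOC][11-36 FREE]
Op 2: b = malloc(10) -> b = 11; heap: [0-10 ALLOC][11-20 ALLOC][21-36 FREE]
Op 3: free(a) -> (freed a); heap: [0-10 FREE][11-20 ALLOC][21-36 FREE]
Op 4: b = realloc(b, 11) -> b = 11; heap: [0-10 FREE][11-21 ALLOC][22-36 FREE]
malloc(5): first-fit scan over [0-10 FREE][11-21 ALLOC][22-36 FREE] -> 0

Answer: 0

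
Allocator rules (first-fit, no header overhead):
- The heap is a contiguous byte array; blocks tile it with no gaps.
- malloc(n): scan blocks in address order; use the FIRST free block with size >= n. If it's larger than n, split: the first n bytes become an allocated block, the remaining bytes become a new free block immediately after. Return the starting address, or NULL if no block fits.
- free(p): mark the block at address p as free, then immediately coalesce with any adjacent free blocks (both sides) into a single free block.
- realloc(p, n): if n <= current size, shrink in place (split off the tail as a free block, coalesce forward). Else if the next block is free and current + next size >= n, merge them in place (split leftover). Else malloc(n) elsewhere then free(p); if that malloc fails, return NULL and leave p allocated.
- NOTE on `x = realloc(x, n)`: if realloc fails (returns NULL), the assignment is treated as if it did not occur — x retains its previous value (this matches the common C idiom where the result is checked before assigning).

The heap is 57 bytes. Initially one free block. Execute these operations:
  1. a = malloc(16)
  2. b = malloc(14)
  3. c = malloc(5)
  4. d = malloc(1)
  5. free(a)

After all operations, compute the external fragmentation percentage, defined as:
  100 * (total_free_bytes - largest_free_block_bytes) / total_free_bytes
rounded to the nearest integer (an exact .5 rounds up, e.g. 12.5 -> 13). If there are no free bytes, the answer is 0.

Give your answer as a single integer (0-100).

Answer: 43

Derivation:
Op 1: a = malloc(16) -> a = 0; heap: [0-15 ALLOC][16-56 FREE]
Op 2: b = malloc(14) -> b = 16; heap: [0-15 ALLOC][16-29 ALLOC][30-56 FREE]
Op 3: c = malloc(5) -> c = 30; heap: [0-15 ALLOC][16-29 ALLOC][30-34 ALLOC][35-56 FREE]
Op 4: d = malloc(1) -> d = 35; heap: [0-15 ALLOC][16-29 ALLOC][30-34 ALLOC][35-35 ALLOC][36-56 FREE]
Op 5: free(a) -> (freed a); heap: [0-15 FREE][16-29 ALLOC][30-34 ALLOC][35-35 ALLOC][36-56 FREE]
Free blocks: [16 21] total_free=37 largest=21 -> 100*(37-21)/37 = 1600/37 ≈ 43.243 -> rounds to 43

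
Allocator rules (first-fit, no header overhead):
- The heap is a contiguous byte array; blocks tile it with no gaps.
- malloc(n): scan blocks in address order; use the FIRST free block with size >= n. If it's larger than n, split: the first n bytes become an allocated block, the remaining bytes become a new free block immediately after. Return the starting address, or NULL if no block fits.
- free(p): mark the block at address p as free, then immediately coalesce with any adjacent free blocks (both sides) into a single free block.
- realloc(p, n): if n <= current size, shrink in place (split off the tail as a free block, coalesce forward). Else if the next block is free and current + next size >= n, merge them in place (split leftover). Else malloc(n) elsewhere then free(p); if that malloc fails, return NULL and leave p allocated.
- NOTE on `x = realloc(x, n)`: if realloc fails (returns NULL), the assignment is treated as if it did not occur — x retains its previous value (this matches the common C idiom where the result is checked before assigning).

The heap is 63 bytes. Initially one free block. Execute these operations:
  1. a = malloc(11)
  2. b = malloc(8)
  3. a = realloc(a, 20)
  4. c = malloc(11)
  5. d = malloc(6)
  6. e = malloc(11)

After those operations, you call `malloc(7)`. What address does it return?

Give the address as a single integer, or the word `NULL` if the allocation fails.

Op 1: a = malloc(11) -> a = 0; heap: [0-10 ALLOC][11-62 FREE]
Op 2: b = malloc(8) -> b = 11; heap: [0-10 ALLOC][11-18 ALLOC][19-62 FREE]
Op 3: a = realloc(a, 20) -> a = 19; heap: [0-10 FREE][11-18 ALLOC][19-38 ALLOC][39-62 FREE]
Op 4: c = malloc(11) -> c = 0; heap: [0-10 ALLOC][11-18 ALLOC][19-38 ALLOC][39-62 FREE]
Op 5: d = malloc(6) -> d = 39; heap: [0-10 ALLOC][11-18 ALLOC][19-38 ALLOC][39-44 ALLOC][45-62 FREE]
Op 6: e = malloc(11) -> e = 45; heap: [0-10 ALLOC][11-18 ALLOC][19-38 ALLOC][39-44 ALLOC][45-55 ALLOC][56-62 FREE]
malloc(7): first-fit scan over [0-10 ALLOC][11-18 ALLOC][19-38 ALLOC][39-44 ALLOC][45-55 ALLOC][56-62 FREE] -> 56

Answer: 56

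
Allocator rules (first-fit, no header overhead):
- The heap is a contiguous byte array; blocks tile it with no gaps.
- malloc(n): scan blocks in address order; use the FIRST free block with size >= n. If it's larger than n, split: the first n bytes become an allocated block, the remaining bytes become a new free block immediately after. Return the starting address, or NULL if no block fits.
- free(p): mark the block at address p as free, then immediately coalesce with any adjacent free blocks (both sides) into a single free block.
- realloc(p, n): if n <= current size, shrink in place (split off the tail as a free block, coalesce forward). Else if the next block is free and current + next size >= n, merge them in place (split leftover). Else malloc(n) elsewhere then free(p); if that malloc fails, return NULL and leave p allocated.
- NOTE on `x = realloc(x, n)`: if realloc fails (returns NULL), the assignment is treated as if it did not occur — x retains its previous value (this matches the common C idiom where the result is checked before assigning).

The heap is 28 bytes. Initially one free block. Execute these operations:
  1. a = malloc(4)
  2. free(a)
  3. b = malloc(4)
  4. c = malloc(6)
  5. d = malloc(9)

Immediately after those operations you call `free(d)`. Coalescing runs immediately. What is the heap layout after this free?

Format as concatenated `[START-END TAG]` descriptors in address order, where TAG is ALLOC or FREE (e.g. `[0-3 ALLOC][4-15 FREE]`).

Op 1: a = malloc(4) -> a = 0; heap: [0-3 ALLOC][4-27 FREE]
Op 2: free(a) -> (freed a); heap: [0-27 FREE]
Op 3: b = malloc(4) -> b = 0; heap: [0-3 ALLOC][4-27 FREE]
Op 4: c = malloc(6) -> c = 4; heap: [0-3 ALLOC][4-9 ALLOC][10-27 FREE]
Op 5: d = malloc(9) -> d = 10; heap: [0-3 ALLOC][4-9 ALLOC][10-18 ALLOC][19-27 FREE]
free(d): d = 10 -> block [10-18 ALLOC]; mark free, coalesce with adjacent free neighbors -> [0-3 ALLOC][4-9 ALLOC][10-27 FREE]

Answer: [0-3 ALLOC][4-9 ALLOC][10-27 FREE]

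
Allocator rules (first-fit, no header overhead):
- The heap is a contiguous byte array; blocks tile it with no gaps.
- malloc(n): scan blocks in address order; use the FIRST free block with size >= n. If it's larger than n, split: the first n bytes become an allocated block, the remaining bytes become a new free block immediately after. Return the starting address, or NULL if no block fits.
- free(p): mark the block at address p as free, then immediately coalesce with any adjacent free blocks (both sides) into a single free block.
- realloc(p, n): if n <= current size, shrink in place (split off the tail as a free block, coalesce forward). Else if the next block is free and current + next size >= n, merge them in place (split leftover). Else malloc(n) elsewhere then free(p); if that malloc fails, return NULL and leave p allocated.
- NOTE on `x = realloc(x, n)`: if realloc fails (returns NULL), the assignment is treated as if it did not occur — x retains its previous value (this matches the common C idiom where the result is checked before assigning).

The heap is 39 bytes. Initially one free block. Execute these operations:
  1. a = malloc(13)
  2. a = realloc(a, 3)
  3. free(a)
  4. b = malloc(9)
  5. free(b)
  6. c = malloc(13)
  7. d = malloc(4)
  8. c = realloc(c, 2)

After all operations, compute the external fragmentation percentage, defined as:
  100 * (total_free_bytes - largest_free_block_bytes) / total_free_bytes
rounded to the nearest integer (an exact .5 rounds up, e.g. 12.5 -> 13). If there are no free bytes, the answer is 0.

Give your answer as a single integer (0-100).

Answer: 33

Derivation:
Op 1: a = malloc(13) -> a = 0; heap: [0-12 ALLOC][13-38 FREE]
Op 2: a = realloc(a, 3) -> a = 0; heap: [0-2 ALLOC][3-38 FREE]
Op 3: free(a) -> (freed a); heap: [0-38 FREE]
Op 4: b = malloc(9) -> b = 0; heap: [0-8 ALLOC][9-38 FREE]
Op 5: free(b) -> (freed b); heap: [0-38 FREE]
Op 6: c = malloc(13) -> c = 0; heap: [0-12 ALLOC][13-38 FREE]
Op 7: d = malloc(4) -> d = 13; heap: [0-12 ALLOC][13-16 ALLOC][17-38 FREE]
Op 8: c = realloc(c, 2) -> c = 0; heap: [0-1 ALLOC][2-12 FREE][13-16 ALLOC][17-38 FREE]
Free blocks: [11 22] total_free=33 largest=22 -> 100*(33-22)/33 = 1100/33 ≈ 33.333 -> rounds to 33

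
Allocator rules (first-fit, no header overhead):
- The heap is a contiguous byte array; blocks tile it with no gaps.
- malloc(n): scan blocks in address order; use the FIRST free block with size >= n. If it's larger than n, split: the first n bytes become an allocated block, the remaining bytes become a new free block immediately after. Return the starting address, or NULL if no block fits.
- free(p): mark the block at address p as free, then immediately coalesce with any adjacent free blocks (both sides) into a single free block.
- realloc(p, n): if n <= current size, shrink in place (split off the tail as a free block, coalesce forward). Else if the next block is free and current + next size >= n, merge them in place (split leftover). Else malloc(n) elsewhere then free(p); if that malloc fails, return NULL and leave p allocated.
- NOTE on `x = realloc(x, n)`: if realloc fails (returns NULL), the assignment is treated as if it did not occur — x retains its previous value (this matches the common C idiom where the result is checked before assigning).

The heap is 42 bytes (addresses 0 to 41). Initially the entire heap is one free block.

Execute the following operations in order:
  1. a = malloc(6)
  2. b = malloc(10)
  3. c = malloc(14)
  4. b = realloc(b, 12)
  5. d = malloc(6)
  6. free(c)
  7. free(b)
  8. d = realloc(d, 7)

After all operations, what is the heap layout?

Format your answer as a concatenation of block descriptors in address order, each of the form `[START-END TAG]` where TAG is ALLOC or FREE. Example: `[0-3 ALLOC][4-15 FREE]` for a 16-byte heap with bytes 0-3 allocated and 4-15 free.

Answer: [0-5 ALLOC][6-12 ALLOC][13-41 FREE]

Derivation:
Op 1: a = malloc(6) -> a = 0; heap: [0-5 ALLOC][6-41 FREE]
Op 2: b = malloc(10) -> b = 6; heap: [0-5 ALLOC][6-15 ALLOC][16-41 FREE]
Op 3: c = malloc(14) -> c = 16; heap: [0-5 ALLOC][6-15 ALLOC][16-29 ALLOC][30-41 FREE]
Op 4: b = realloc(b, 12) -> b = 30; heap: [0-5 ALLOC][6-15 FREE][16-29 ALLOC][30-41 ALLOC]
Op 5: d = malloc(6) -> d = 6; heap: [0-5 ALLOC][6-11 ALLOC][12-15 FREE][16-29 ALLOC][30-41 ALLOC]
Op 6: free(c) -> (freed c); heap: [0-5 ALLOC][6-11 ALLOC][12-29 FREE][30-41 ALLOC]
Op 7: free(b) -> (freed b); heap: [0-5 ALLOC][6-11 ALLOC][12-41 FREE]
Op 8: d = realloc(d, 7) -> d = 6; heap: [0-5 ALLOC][6-12 ALLOC][13-41 FREE]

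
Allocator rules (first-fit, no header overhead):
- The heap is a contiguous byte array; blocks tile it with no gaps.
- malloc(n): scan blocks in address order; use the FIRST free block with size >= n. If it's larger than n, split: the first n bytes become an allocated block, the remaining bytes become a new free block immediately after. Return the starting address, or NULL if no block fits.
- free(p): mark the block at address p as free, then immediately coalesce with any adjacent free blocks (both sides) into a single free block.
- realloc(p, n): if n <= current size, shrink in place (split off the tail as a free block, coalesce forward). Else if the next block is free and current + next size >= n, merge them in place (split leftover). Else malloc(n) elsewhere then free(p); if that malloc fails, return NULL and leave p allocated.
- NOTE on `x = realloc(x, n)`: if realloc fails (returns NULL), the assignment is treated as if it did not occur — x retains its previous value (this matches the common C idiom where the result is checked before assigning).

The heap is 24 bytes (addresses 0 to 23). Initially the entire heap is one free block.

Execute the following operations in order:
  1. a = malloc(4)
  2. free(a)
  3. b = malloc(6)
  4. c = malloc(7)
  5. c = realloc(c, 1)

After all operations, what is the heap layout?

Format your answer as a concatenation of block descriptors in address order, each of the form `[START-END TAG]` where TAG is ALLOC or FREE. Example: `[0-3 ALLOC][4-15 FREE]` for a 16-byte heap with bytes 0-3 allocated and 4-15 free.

Op 1: a = malloc(4) -> a = 0; heap: [0-3 ALLOC][4-23 FREE]
Op 2: free(a) -> (freed a); heap: [0-23 FREE]
Op 3: b = malloc(6) -> b = 0; heap: [0-5 ALLOC][6-23 FREE]
Op 4: c = malloc(7) -> c = 6; heap: [0-5 ALLOC][6-12 ALLOC][13-23 FREE]
Op 5: c = realloc(c, 1) -> c = 6; heap: [0-5 ALLOC][6-6 ALLOC][7-23 FREE]

Answer: [0-5 ALLOC][6-6 ALLOC][7-23 FREE]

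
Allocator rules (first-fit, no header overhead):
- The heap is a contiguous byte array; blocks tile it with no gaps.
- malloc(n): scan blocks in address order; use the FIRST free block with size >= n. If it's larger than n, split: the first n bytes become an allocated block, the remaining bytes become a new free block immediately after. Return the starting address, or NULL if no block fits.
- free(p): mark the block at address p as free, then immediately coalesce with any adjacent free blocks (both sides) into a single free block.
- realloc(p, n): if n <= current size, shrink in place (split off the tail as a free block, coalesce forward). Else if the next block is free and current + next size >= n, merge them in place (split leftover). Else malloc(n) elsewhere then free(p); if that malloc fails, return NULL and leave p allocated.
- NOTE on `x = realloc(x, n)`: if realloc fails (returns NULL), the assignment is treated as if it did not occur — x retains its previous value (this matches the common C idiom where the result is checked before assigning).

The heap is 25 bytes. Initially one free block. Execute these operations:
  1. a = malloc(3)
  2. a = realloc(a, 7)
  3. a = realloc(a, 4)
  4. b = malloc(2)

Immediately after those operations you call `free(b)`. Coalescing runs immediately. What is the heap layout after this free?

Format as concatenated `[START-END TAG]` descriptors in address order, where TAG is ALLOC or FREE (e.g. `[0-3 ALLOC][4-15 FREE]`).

Op 1: a = malloc(3) -> a = 0; heap: [0-2 ALLOC][3-24 FREE]
Op 2: a = realloc(a, 7) -> a = 0; heap: [0-6 ALLOC][7-24 FREE]
Op 3: a = realloc(a, 4) -> a = 0; heap: [0-3 ALLOC][4-24 FREE]
Op 4: b = malloc(2) -> b = 4; heap: [0-3 ALLOC][4-5 ALLOC][6-24 FREE]
free(b): b = 4 -> block [4-5 ALLOC]; mark free, coalesce with adjacent free neighbors -> [0-3 ALLOC][4-24 FREE]

Answer: [0-3 ALLOC][4-24 FREE]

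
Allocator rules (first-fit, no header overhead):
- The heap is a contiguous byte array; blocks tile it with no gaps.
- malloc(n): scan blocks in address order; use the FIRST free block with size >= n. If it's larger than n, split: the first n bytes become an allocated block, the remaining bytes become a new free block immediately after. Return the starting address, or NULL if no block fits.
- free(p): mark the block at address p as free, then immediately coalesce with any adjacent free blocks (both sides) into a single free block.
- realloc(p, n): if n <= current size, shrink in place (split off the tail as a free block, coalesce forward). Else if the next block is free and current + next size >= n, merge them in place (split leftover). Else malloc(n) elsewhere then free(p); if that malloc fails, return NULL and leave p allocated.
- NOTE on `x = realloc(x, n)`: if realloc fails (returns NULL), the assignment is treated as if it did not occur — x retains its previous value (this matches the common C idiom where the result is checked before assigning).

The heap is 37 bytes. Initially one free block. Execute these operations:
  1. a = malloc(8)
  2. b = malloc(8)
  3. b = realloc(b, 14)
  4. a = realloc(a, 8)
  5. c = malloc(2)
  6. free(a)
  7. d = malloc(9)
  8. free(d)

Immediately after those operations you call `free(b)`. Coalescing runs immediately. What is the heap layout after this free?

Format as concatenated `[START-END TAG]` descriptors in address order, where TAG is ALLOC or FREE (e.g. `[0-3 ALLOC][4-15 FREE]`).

Answer: [0-21 FREE][22-23 ALLOC][24-36 FREE]

Derivation:
Op 1: a = malloc(8) -> a = 0; heap: [0-7 ALLOC][8-36 FREE]
Op 2: b = malloc(8) -> b = 8; heap: [0-7 ALLOC][8-15 ALLOC][16-36 FREE]
Op 3: b = realloc(b, 14) -> b = 8; heap: [0-7 ALLOC][8-21 ALLOC][22-36 FREE]
Op 4: a = realloc(a, 8) -> a = 0; heap: [0-7 ALLOC][8-21 ALLOC][22-36 FREE]
Op 5: c = malloc(2) -> c = 22; heap: [0-7 ALLOC][8-21 ALLOC][22-23 ALLOC][24-36 FREE]
Op 6: free(a) -> (freed a); heap: [0-7 FREE][8-21 ALLOC][22-23 ALLOC][24-36 FREE]
Op 7: d = malloc(9) -> d = 24; heap: [0-7 FREE][8-21 ALLOC][22-23 ALLOC][24-32 ALLOC][33-36 FREE]
Op 8: free(d) -> (freed d); heap: [0-7 FREE][8-21 ALLOC][22-23 ALLOC][24-36 FREE]
free(b): b = 8 -> block [8-21 ALLOC]; mark free, coalesce with adjacent free neighbors -> [0-21 FREE][22-23 ALLOC][24-36 FREE]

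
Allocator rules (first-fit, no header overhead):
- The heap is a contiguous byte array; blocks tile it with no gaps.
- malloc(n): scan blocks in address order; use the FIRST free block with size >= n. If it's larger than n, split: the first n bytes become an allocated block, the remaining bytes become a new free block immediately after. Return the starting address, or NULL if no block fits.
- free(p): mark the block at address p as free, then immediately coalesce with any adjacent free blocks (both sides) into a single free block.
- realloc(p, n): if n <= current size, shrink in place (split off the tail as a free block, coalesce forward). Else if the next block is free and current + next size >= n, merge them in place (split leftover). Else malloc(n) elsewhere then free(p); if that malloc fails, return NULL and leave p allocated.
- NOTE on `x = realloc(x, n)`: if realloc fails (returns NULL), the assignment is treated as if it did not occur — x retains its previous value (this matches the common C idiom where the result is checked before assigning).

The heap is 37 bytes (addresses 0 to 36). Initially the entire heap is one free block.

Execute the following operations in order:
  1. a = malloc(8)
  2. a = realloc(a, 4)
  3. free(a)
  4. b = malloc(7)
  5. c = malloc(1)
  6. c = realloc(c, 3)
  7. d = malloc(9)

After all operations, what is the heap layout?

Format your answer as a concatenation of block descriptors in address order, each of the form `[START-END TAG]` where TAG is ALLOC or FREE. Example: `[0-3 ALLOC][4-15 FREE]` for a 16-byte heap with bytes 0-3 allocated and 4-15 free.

Op 1: a = malloc(8) -> a = 0; heap: [0-7 ALLOC][8-36 FREE]
Op 2: a = realloc(a, 4) -> a = 0; heap: [0-3 ALLOC][4-36 FREE]
Op 3: free(a) -> (freed a); heap: [0-36 FREE]
Op 4: b = malloc(7) -> b = 0; heap: [0-6 ALLOC][7-36 FREE]
Op 5: c = malloc(1) -> c = 7; heap: [0-6 ALLOC][7-7 ALLOC][8-36 FREE]
Op 6: c = realloc(c, 3) -> c = 7; heap: [0-6 ALLOC][7-9 ALLOC][10-36 FREE]
Op 7: d = malloc(9) -> d = 10; heap: [0-6 ALLOC][7-9 ALLOC][10-18 ALLOC][19-36 FREE]

Answer: [0-6 ALLOC][7-9 ALLOC][10-18 ALLOC][19-36 FREE]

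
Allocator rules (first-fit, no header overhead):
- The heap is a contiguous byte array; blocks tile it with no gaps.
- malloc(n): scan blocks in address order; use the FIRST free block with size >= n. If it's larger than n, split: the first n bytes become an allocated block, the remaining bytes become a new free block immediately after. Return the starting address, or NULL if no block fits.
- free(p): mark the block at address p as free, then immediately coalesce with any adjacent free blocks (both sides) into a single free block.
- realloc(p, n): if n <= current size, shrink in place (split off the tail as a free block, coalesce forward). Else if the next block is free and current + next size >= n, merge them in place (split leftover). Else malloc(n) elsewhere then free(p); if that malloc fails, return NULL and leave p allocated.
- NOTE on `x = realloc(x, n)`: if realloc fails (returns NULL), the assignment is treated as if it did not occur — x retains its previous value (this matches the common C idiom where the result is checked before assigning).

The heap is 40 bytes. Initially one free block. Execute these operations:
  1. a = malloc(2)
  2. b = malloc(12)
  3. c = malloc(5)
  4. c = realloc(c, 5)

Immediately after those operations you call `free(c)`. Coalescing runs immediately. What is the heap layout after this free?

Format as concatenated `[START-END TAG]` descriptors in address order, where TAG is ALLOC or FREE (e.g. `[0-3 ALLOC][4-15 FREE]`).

Answer: [0-1 ALLOC][2-13 ALLOC][14-39 FREE]

Derivation:
Op 1: a = malloc(2) -> a = 0; heap: [0-1 ALLOC][2-39 FREE]
Op 2: b = malloc(12) -> b = 2; heap: [0-1 ALLOC][2-13 ALLOC][14-39 FREE]
Op 3: c = malloc(5) -> c = 14; heap: [0-1 ALLOC][2-13 ALLOC][14-18 ALLOC][19-39 FREE]
Op 4: c = realloc(c, 5) -> c = 14; heap: [0-1 ALLOC][2-13 ALLOC][14-18 ALLOC][19-39 FREE]
free(c): c = 14 -> block [14-18 ALLOC]; mark free, coalesce with adjacent free neighbors -> [0-1 ALLOC][2-13 ALLOC][14-39 FREE]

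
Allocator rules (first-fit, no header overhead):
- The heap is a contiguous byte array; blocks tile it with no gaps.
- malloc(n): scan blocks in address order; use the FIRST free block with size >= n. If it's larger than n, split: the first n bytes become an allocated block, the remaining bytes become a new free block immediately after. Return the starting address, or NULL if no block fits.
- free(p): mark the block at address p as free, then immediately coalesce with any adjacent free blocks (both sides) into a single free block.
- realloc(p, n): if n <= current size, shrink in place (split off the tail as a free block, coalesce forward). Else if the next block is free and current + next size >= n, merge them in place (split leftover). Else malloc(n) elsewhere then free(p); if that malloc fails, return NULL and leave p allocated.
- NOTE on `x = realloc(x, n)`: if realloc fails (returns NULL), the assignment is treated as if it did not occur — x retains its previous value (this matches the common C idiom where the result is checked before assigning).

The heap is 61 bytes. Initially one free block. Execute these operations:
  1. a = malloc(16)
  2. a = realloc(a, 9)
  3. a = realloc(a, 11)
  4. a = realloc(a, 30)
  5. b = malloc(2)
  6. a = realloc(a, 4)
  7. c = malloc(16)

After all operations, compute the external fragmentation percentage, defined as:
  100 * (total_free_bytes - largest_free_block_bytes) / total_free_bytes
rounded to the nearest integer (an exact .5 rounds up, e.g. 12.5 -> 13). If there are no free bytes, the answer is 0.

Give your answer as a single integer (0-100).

Answer: 26

Derivation:
Op 1: a = malloc(16) -> a = 0; heap: [0-15 ALLOC][16-60 FREE]
Op 2: a = realloc(a, 9) -> a = 0; heap: [0-8 ALLOC][9-60 FREE]
Op 3: a = realloc(a, 11) -> a = 0; heap: [0-10 ALLOC][11-60 FREE]
Op 4: a = realloc(a, 30) -> a = 0; heap: [0-29 ALLOC][30-60 FREE]
Op 5: b = malloc(2) -> b = 30; heap: [0-29 ALLOC][30-31 ALLOC][32-60 FREE]
Op 6: a = realloc(a, 4) -> a = 0; heap: [0-3 ALLOC][4-29 FREE][30-31 ALLOC][32-60 FREE]
Op 7: c = malloc(16) -> c = 4; heap: [0-3 ALLOC][4-19 ALLOC][20-29 FREE][30-31 ALLOC][32-60 FREE]
Free blocks: [10 29] total_free=39 largest=29 -> 100*(39-29)/39 = 1000/39 ≈ 25.641 -> rounds to 26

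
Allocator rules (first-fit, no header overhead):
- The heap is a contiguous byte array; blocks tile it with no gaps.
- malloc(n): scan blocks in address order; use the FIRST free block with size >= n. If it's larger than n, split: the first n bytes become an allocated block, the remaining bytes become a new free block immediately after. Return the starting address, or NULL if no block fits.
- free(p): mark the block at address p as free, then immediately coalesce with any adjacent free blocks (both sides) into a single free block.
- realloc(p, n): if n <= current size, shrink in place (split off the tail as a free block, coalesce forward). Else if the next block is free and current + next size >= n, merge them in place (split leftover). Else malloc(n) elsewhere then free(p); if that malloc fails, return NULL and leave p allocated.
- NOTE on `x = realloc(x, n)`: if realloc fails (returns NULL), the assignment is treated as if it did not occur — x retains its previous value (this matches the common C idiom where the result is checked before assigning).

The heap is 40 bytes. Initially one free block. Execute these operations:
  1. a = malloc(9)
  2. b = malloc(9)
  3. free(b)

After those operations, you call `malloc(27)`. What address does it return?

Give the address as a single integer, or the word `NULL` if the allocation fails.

Answer: 9

Derivation:
Op 1: a = malloc(9) -> a = 0; heap: [0-8 ALLOC][9-39 FREE]
Op 2: b = malloc(9) -> b = 9; heap: [0-8 ALLOC][9-17 ALLOC][18-39 FREE]
Op 3: free(b) -> (freed b); heap: [0-8 ALLOC][9-39 FREE]
malloc(27): first-fit scan over [0-8 ALLOC][9-39 FREE] -> 9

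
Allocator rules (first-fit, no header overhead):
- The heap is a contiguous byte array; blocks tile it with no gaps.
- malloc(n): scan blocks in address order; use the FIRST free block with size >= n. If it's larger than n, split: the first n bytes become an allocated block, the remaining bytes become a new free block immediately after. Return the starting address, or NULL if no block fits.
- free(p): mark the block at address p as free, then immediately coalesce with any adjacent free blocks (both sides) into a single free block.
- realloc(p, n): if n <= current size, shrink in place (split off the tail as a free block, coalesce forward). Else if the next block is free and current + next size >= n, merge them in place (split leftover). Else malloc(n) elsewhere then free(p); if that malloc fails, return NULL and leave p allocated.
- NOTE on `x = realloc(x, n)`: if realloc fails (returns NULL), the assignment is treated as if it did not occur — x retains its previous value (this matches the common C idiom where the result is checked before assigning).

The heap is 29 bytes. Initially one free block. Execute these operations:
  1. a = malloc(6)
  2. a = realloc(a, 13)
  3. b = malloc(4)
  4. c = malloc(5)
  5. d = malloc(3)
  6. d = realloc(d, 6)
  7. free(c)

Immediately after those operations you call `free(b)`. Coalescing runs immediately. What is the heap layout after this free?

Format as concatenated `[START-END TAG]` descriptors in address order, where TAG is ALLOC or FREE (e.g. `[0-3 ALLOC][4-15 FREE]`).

Op 1: a = malloc(6) -> a = 0; heap: [0-5 ALLOC][6-28 FREE]
Op 2: a = realloc(a, 13) -> a = 0; heap: [0-12 ALLOC][13-28 FREE]
Op 3: b = malloc(4) -> b = 13; heap: [0-12 ALLOC][13-16 ALLOC][17-28 FREE]
Op 4: c = malloc(5) -> c = 17; heap: [0-12 ALLOC][13-16 ALLOC][17-21 ALLOC][22-28 FREE]
Op 5: d = malloc(3) -> d = 22; heap: [0-12 ALLOC][13-16 ALLOC][17-21 ALLOC][22-24 ALLOC][25-28 FREE]
Op 6: d = realloc(d, 6) -> d = 22; heap: [0-12 ALLOC][13-16 ALLOC][17-21 ALLOC][22-27 ALLOC][28-28 FREE]
Op 7: free(c) -> (freed c); heap: [0-12 ALLOC][13-16 ALLOC][17-21 FREE][22-27 ALLOC][28-28 FREE]
free(b): b = 13 -> block [13-16 ALLOC]; mark free, coalesce with adjacent free neighbors -> [0-12 ALLOC][13-21 FREE][22-27 ALLOC][28-28 FREE]

Answer: [0-12 ALLOC][13-21 FREE][22-27 ALLOC][28-28 FREE]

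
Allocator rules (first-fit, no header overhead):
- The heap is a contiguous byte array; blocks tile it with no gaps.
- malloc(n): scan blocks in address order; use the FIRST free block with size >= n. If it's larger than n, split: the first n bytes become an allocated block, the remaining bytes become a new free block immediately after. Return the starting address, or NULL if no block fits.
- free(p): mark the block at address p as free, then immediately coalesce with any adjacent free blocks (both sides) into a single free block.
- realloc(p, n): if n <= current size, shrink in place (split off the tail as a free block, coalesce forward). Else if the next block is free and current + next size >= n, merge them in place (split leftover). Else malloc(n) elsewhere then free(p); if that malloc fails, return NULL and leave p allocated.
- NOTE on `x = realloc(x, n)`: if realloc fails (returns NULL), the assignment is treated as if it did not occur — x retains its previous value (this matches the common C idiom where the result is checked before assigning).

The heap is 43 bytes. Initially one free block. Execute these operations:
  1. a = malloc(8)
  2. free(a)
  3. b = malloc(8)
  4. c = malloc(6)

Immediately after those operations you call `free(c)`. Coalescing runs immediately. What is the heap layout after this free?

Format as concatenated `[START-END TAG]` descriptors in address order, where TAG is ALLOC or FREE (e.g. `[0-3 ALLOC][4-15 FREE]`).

Answer: [0-7 ALLOC][8-42 FREE]

Derivation:
Op 1: a = malloc(8) -> a = 0; heap: [0-7 ALLOC][8-42 FREE]
Op 2: free(a) -> (freed a); heap: [0-42 FREE]
Op 3: b = malloc(8) -> b = 0; heap: [0-7 ALLOC][8-42 FREE]
Op 4: c = malloc(6) -> c = 8; heap: [0-7 ALLOC][8-13 ALLOC][14-42 FREE]
free(c): c = 8 -> block [8-13 ALLOC]; mark free, coalesce with adjacent free neighbors -> [0-7 ALLOC][8-42 FREE]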